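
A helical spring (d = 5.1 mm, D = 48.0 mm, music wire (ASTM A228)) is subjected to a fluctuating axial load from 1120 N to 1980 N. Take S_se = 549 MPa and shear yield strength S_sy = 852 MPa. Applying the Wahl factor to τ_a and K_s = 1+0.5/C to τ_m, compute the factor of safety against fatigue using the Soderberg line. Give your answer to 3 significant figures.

0.385

C = D/d = 48.0/5.1 = 9.4118; K_W = (4C−1)/(4C−4)+0.615/C = 1.1545; K_s = 1+0.5/C = 1.0531
F_a = (F_max−F_min)/2 = 430 N; F_m = (F_max+F_min)/2 = 1550 N
τ_a = K_W·8F_aD/(πd³) = 1.1545 × 396.22 = 457.44 MPa
τ_m = K_s·8F_mD/(πd³) = 1.0531 × 1428.2 = 1504.1 MPa
Soderberg: 1/n_f = τ_a/S_se + τ_m/S_sy = 457.44/549 + 1504.1/852 = 0.83323 + 1.76540 = 2.5986
n_f = 1/2.5986 = 0.3848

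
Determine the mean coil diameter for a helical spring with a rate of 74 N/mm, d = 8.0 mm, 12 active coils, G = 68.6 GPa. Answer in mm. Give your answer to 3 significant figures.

34.1 mm

D = (Gd⁴/(8N_a·k))^(1/3) = (68.6×10³·8.0⁴/(8·12·74))^(1/3)
  = (39553.2)^(1/3) = 34.0717 mm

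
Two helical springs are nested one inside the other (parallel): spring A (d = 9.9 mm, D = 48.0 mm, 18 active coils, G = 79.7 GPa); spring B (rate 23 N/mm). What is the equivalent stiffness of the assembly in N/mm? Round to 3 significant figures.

k_A = Gd⁴/(8D³N_a) = (79.7×10³)(9.9⁴)/(8·48.0³·18) = 48.074 N/mm
Parallel: k_eq = 48.074 + 23 = 71.074 N/mm

71.1 N/mm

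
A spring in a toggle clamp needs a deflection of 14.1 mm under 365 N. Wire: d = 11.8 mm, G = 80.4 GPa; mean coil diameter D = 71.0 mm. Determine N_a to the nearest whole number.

21

Required rate k = F/δ = 365/14.1 = 25.887 N/mm
N_a = Gd⁴/(8D³k) = (80.4×10³ × 11.8⁴)/(8 × 71.0³ × 25.887)
    = 1.55878e+09 / 7.41206e+07 = 21.03 → 21 coils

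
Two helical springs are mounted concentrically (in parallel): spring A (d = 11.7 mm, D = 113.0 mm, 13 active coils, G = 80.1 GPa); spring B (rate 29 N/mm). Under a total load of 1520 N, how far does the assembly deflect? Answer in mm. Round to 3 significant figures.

k_A = Gd⁴/(8D³N_a) = (80.1×10³)(11.7⁴)/(8·113.0³·13) = 10.002 N/mm
Parallel: k_eq = 10.002 + 29 = 39.002 N/mm
δ = F/k_eq = 1520/39.002 = 38.972 mm

39.0 mm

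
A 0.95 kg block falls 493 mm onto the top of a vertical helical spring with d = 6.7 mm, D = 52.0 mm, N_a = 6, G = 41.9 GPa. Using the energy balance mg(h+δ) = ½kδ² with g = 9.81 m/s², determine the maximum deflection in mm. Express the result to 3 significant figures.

k = Gd⁴/(8D³N_a) = (41.9×10³)(6.7⁴)/(8·52.0³·6) = 12.51 N/mm
W = mg = 0.95 × 9.81 = 9.3195 N
½kδ² − Wδ − Wh = 0 → δ = (W + √(W² + 2kWh))/k
δ = (9.3195 + √(86.853 + 114956))/12.51 = (9.3195 + 339.18)/12.51 = 27.857 mm

27.9 mm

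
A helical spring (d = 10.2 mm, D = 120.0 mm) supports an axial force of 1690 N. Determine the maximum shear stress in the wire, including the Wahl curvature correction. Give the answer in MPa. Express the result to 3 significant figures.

546 MPa

Spring index C = D/d = 120.0/10.2 = 11.7647
K_W = (4C−1)/(4C−4) + 0.615/C = 46.059/43.059 + 0.0523 = 1.1219
τ₀ = 8FD/(πd³) = 8·1690·120.0/(π·10.2³) = 1.6224e+06/3333.9 = 486.64 MPa
τ_max = K·τ₀ = 1.1219 × 486.64 = 545.98 MPa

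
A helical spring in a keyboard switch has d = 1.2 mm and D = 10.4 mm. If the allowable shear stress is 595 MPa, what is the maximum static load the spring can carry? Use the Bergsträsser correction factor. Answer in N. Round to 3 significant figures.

C = D/d = 10.4/1.2 = 8.6667
K_B = (4C+2)/(4C−3) = 36.667/31.667 = 1.1579
τ_max = K·8FD/(πd³) → F_max = τ_allow·πd³/(8DK)
F_max = 595·π·1.2³/(8·10.4·1.1579) = 3230.1/96.337 = 33.529 N

33.5 N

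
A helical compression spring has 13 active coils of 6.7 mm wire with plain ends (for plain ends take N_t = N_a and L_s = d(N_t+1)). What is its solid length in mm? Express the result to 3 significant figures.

93.8 mm

plain ends: N_t = N_a = 13
L_s = d·(N_t+1) = 6.7 × 14 = 93.8 mm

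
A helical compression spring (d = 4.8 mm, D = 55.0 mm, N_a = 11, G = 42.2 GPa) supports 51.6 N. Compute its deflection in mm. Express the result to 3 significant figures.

k = Gd⁴/(8D³N_a) = (42.2×10³)(4.8⁴)/(8·55.0³·11) = 1.5301 N/mm
δ = F/k = 51.6 / 1.5301 = 33.724 mm

33.7 mm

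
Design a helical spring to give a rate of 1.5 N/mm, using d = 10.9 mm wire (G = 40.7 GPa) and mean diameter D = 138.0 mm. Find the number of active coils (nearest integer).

18

N_a = Gd⁴/(8D³k) = (40.7×10³ × 10.9⁴)/(8 × 138.0³ × 1.5)
    = 5.74514e+08 / 3.15369e+07 = 18.22 → 18 coils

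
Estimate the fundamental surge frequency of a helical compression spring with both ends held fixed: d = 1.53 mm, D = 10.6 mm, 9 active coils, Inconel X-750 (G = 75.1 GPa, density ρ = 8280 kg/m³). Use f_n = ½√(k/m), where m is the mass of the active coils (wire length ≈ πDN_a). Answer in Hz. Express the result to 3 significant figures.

k = Gd⁴/(8D³N_a) = (75.1×10³)(1.53⁴)/(8·10.6³·9) = 4.7991 N/mm = 4799.1 N/m
Wire length L = πDN_a = π·10.6·9 = 299.71 mm
m = ρ·(πd²/4)·L = 8280 × 1.8385×10⁻⁶ m² × 0.29971 m = 0.0045625 kg
f_n = ½√(k/m) = 0.5·√(4799.1/0.0045625) = 0.5·√(1.0519e+06) = 512.8 Hz

513 Hz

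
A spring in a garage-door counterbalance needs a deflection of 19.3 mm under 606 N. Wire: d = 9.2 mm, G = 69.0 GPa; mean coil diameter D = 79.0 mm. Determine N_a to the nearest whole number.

4

Required rate k = F/δ = 606/19.3 = 31.399 N/mm
N_a = Gd⁴/(8D³k) = (69.0×10³ × 9.2⁴)/(8 × 79.0³ × 31.399)
    = 4.94311e+08 / 1.23847e+08 = 3.991 → 4 coils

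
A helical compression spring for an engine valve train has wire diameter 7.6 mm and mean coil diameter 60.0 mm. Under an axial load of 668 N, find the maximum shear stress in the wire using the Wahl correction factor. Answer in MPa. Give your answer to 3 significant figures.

Spring index C = D/d = 60.0/7.6 = 7.8947
K_W = (4C−1)/(4C−4) + 0.615/C = 30.579/27.579 + 0.0779 = 1.1867
τ₀ = 8FD/(πd³) = 8·668·60.0/(π·7.6³) = 320640/1379.1 = 232.5 MPa
τ_max = K·τ₀ = 1.1867 × 232.5 = 275.91 MPa

276 MPa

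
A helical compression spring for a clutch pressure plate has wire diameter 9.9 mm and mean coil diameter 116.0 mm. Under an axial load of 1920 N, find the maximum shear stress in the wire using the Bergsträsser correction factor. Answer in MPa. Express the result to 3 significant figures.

651 MPa

Spring index C = D/d = 116.0/9.9 = 11.7172
K_B = (4C+2)/(4C−3) = 48.869/43.869 = 1.1140
τ₀ = 8FD/(πd³) = 8·1920·116.0/(π·9.9³) = 1.78176e+06/3048.3 = 584.51 MPa
τ_max = K·τ₀ = 1.1140 × 584.51 = 651.13 MPa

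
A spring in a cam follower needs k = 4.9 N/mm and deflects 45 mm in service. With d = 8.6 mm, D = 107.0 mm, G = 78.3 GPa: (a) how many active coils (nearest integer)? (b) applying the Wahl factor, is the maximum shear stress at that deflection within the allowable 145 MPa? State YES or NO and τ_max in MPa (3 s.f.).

(a) 9 coils; (b) YES, τ_max = 104 MPa

N_a = Gd⁴/(8D³k) = (78.3×10³)(8.6⁴)/(8·107.0³·4.9) = 8.919 → N_a = 9
Actual rate k = Gd⁴/(8D³·9) = 4.8559 N/mm
Working load F = kδ = 4.8559·45 = 218.52 N
C = 107.0/8.6 = 12.4419; K_W = (4C−1)/(4C−4)+0.615/C = 1.1150
τ_max = K_W·8FD/(πd³) = 1.1150·93.608 = 104.37 MPa
τ_max ≤ 145 MPa → acceptable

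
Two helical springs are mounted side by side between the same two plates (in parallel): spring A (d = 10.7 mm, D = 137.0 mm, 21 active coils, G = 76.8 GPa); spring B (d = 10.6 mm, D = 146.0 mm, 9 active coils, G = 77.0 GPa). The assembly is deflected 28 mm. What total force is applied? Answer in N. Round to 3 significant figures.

187 N

k_A = Gd⁴/(8D³N_a) = (76.8×10³)(10.7⁴)/(8·137.0³·21) = 2.3304 N/mm
k_B = Gd⁴/(8D³N_a) = (77.0×10³)(10.6⁴)/(8·146.0³·9) = 4.3383 N/mm
Parallel: k_eq = 2.3304 + 4.3383 = 6.6687 N/mm
F = k_eq·δ = 6.6687·28 = 186.72 N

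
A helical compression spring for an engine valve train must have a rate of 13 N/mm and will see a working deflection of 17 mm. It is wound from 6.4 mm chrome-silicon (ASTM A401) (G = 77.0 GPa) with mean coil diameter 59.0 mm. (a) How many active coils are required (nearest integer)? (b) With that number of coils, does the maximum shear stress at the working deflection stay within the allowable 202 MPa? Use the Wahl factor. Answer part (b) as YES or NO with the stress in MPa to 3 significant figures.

(a) 6 coils; (b) YES, τ_max = 148 MPa

N_a = Gd⁴/(8D³k) = (77.0×10³)(6.4⁴)/(8·59.0³·13) = 6.048 → N_a = 6
Actual rate k = Gd⁴/(8D³·6) = 13.104 N/mm
Working load F = kδ = 13.104·17 = 222.77 N
C = 59.0/6.4 = 9.2188; K_W = (4C−1)/(4C−4)+0.615/C = 1.1580
τ_max = K_W·8FD/(πd³) = 1.1580·127.68 = 147.85 MPa
τ_max ≤ 202 MPa → acceptable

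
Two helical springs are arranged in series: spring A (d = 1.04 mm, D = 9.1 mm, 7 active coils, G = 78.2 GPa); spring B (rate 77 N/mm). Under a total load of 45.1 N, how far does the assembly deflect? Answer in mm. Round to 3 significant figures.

21.4 mm

k_A = Gd⁴/(8D³N_a) = (78.2×10³)(1.04⁴)/(8·9.1³·7) = 2.1678 N/mm
Series: 1/k_eq = 1/2.1678 + 1/77 = 0.47427; k_eq = 2.1085 N/mm
δ = F/k_eq = 45.1/2.1085 = 21.39 mm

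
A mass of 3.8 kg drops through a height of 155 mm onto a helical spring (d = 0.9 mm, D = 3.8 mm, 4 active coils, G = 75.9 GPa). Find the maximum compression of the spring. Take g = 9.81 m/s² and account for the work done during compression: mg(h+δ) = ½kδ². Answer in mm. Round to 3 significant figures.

21.5 mm

k = Gd⁴/(8D³N_a) = (75.9×10³)(0.9⁴)/(8·3.8³·4) = 28.36 N/mm
W = mg = 3.8 × 9.81 = 37.278 N
½kδ² − Wδ − Wh = 0 → δ = (W + √(W² + 2kWh))/k
δ = (37.278 + √(1389.6 + 327737))/28.36 = (37.278 + 573.7)/28.36 = 21.543 mm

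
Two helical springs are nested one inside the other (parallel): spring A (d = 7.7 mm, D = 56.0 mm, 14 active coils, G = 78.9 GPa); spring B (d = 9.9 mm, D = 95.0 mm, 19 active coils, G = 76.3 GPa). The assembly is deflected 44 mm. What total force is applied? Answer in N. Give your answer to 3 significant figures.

k_A = Gd⁴/(8D³N_a) = (78.9×10³)(7.7⁴)/(8·56.0³·14) = 14.101 N/mm
k_B = Gd⁴/(8D³N_a) = (76.3×10³)(9.9⁴)/(8·95.0³·19) = 5.6241 N/mm
Parallel: k_eq = 14.101 + 5.6241 = 19.725 N/mm
F = k_eq·δ = 19.725·44 = 867.91 N

868 N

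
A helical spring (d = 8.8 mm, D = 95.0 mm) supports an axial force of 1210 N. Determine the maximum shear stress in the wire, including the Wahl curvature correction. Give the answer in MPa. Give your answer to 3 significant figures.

Spring index C = D/d = 95.0/8.8 = 10.7955
K_W = (4C−1)/(4C−4) + 0.615/C = 42.182/39.182 + 0.0570 = 1.1335
τ₀ = 8FD/(πd³) = 8·1210·95.0/(π·8.8³) = 919600/2140.9 = 429.54 MPa
τ_max = K·τ₀ = 1.1335 × 429.54 = 486.9 MPa

487 MPa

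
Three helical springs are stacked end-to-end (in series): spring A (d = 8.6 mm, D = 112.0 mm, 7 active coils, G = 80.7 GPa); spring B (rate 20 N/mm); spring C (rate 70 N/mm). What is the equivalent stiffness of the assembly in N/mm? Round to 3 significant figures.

k_A = Gd⁴/(8D³N_a) = (80.7×10³)(8.6⁴)/(8·112.0³·7) = 5.6108 N/mm
Series: 1/k_eq = 1/5.6108 + 1/20 + 1/70 = 0.24251; k_eq = 4.1235 N/mm

4.12 N/mm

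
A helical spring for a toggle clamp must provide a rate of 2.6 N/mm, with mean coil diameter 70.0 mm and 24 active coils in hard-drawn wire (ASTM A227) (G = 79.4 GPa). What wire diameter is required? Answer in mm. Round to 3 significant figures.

d = (8D³N_a·k / G)^(1/4) = (8·70.0³·24·2.6 / (79.4×10³))^0.25
  = (2156.5)^0.25 = 6.8145 mm

6.81 mm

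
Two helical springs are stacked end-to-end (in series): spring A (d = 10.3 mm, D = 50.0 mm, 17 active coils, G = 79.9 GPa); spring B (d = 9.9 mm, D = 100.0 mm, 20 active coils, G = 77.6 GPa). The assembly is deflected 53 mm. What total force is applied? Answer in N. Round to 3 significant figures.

k_A = Gd⁴/(8D³N_a) = (79.9×10³)(10.3⁴)/(8·50.0³·17) = 52.899 N/mm
k_B = Gd⁴/(8D³N_a) = (77.6×10³)(9.9⁴)/(8·100.0³·20) = 4.6589 N/mm
Series: 1/k_eq = 1/52.899 + 1/4.6589 = 0.23355; k_eq = 4.2818 N/mm
F = k_eq·δ = 4.2818·53 = 226.93 N

227 N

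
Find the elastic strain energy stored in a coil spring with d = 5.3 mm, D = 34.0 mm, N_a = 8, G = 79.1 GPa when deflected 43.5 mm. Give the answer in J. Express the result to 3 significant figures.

23.5 J

k = Gd⁴/(8D³N_a) = (79.1×10³)(5.3⁴)/(8·34.0³·8) = 24.812 N/mm
U = ½kδ² = 0.5 × 24.812 × 43.5² = 23475 N·mm = 23.475 J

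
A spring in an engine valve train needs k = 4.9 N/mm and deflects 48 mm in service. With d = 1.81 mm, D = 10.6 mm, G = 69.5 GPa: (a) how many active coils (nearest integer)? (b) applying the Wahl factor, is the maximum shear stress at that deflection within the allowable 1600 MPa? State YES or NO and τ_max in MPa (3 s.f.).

(a) 16 coils; (b) YES, τ_max = 1350 MPa

N_a = Gd⁴/(8D³k) = (69.5×10³)(1.81⁴)/(8·10.6³·4.9) = 15.98 → N_a = 16
Actual rate k = Gd⁴/(8D³·16) = 4.893 N/mm
Working load F = kδ = 4.893·48 = 234.86 N
C = 10.6/1.81 = 5.8564; K_W = (4C−1)/(4C−4)+0.615/C = 1.2595
τ_max = K_W·8FD/(πd³) = 1.2595·1069.1 = 1346.5 MPa
τ_max ≤ 1600 MPa → acceptable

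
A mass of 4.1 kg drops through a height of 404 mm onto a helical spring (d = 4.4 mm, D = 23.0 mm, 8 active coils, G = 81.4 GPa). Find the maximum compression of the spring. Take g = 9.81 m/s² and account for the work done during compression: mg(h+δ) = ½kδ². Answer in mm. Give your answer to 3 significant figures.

29.8 mm

k = Gd⁴/(8D³N_a) = (81.4×10³)(4.4⁴)/(8·23.0³·8) = 39.181 N/mm
W = mg = 4.1 × 9.81 = 40.221 N
½kδ² − Wδ − Wh = 0 → δ = (W + √(W² + 2kWh))/k
δ = (40.221 + √(1617.7 + 1.27331e+06))/39.181 = (40.221 + 1129.1)/39.181 = 29.845 mm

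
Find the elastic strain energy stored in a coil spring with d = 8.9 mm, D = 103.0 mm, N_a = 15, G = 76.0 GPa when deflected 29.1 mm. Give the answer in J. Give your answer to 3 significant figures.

k = Gd⁴/(8D³N_a) = (76.0×10³)(8.9⁴)/(8·103.0³·15) = 3.6365 N/mm
U = ½kδ² = 0.5 × 3.6365 × 29.1² = 1539.7 N·mm = 1.5397 J

1.54 J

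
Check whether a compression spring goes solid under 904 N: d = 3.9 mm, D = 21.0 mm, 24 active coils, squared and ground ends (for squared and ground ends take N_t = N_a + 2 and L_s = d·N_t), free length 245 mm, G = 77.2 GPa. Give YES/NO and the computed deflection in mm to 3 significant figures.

NO, δ = 90.0 mm

k = Gd⁴/(8D³N_a) = (77.2×10³)(3.9⁴)/(8·21.0³·24) = 10.044 N/mm
N_t = 26; L_s = 3.9·26 = 101.4 mm; δ_solid = L₀ − L_s = 245 − 101.4 = 143.6 mm
δ = F/k = 904/10.044 = 90.002 mm
δ < δ_solid → spring does not go solid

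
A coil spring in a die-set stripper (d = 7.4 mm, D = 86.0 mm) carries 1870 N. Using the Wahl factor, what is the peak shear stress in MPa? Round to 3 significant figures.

Spring index C = D/d = 86.0/7.4 = 11.6216
K_W = (4C−1)/(4C−4) + 0.615/C = 45.486/42.486 + 0.0529 = 1.1235
τ₀ = 8FD/(πd³) = 8·1870·86.0/(π·7.4³) = 1.28656e+06/1273 = 1010.6 MPa
τ_max = K·τ₀ = 1.1235 × 1010.6 = 1135.5 MPa

1140 MPa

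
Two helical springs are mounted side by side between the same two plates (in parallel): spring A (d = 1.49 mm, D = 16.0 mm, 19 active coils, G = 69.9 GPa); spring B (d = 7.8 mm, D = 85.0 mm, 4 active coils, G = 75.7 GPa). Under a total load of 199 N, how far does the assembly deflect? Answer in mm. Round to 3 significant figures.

13.4 mm

k_A = Gd⁴/(8D³N_a) = (69.9×10³)(1.49⁴)/(8·16.0³·19) = 0.55337 N/mm
k_B = Gd⁴/(8D³N_a) = (75.7×10³)(7.8⁴)/(8·85.0³·4) = 14.258 N/mm
Parallel: k_eq = 0.55337 + 14.258 = 14.812 N/mm
δ = F/k_eq = 199/14.812 = 13.435 mm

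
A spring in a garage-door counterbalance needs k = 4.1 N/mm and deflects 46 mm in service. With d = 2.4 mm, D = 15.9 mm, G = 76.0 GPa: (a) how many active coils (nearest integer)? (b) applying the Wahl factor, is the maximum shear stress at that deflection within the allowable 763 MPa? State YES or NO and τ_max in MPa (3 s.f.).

N_a = Gd⁴/(8D³k) = (76.0×10³)(2.4⁴)/(8·15.9³·4.1) = 19.12 → N_a = 19
Actual rate k = Gd⁴/(8D³·19) = 4.1269 N/mm
Working load F = kδ = 4.1269·46 = 189.84 N
C = 15.9/2.4 = 6.6250; K_W = (4C−1)/(4C−4)+0.615/C = 1.2262
τ_max = K_W·8FD/(πd³) = 1.2262·556.01 = 681.76 MPa
τ_max ≤ 763 MPa → acceptable

(a) 19 coils; (b) YES, τ_max = 682 MPa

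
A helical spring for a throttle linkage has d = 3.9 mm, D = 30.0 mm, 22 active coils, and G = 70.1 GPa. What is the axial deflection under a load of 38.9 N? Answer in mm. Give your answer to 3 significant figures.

11.4 mm

k = Gd⁴/(8D³N_a) = (70.1×10³)(3.9⁴)/(8·30.0³·22) = 3.4127 N/mm
δ = F/k = 38.9 / 3.4127 = 11.399 mm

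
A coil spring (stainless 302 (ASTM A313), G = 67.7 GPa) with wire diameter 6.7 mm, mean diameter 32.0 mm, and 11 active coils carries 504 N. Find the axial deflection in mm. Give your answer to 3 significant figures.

k = Gd⁴/(8D³N_a) = (67.7×10³)(6.7⁴)/(8·32.0³·11) = 47.31 N/mm
δ = F/k = 504 / 47.31 = 10.653 mm

10.7 mm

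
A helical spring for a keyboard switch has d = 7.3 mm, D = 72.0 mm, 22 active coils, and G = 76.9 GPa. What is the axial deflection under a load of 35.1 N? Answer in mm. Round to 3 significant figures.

10.6 mm

k = Gd⁴/(8D³N_a) = (76.9×10³)(7.3⁴)/(8·72.0³·22) = 3.3244 N/mm
δ = F/k = 35.1 / 3.3244 = 10.558 mm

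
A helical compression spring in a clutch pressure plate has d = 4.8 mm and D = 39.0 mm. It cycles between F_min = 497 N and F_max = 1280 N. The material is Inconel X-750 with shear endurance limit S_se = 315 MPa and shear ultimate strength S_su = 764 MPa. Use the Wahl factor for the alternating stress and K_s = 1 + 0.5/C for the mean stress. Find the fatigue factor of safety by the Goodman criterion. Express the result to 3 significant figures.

C = D/d = 39.0/4.8 = 8.1250; K_W = (4C−1)/(4C−4)+0.615/C = 1.1810; K_s = 1+0.5/C = 1.0615
F_a = (F_max−F_min)/2 = 391.5 N; F_m = (F_max+F_min)/2 = 888.5 N
τ_a = K_W·8F_aD/(πd³) = 1.1810 × 351.57 = 415.19 MPa
τ_m = K_s·8F_mD/(πd³) = 1.0615 × 797.88 = 846.98 MPa
Goodman: 1/n_f = τ_a/S_se + τ_m/S_su = 415.19/315 + 846.98/764 = 1.31806 + 1.10862 = 2.4267
n_f = 1/2.4267 = 0.4121

0.412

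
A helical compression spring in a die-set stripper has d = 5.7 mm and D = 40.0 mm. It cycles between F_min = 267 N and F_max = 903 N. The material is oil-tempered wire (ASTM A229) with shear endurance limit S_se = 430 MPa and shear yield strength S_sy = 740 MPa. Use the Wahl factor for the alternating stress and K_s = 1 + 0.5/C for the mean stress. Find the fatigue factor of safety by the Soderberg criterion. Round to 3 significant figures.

C = D/d = 40.0/5.7 = 7.0175; K_W = (4C−1)/(4C−4)+0.615/C = 1.2123; K_s = 1+0.5/C = 1.0713
F_a = (F_max−F_min)/2 = 318 N; F_m = (F_max+F_min)/2 = 585 N
τ_a = K_W·8F_aD/(πd³) = 1.2123 × 174.91 = 212.03 MPa
τ_m = K_s·8F_mD/(πd³) = 1.0713 × 321.76 = 344.68 MPa
Soderberg: 1/n_f = τ_a/S_se + τ_m/S_sy = 212.03/430 + 344.68/740 = 0.49310 + 0.46579 = 0.95889
n_f = 1/0.95889 = 1.043

1.04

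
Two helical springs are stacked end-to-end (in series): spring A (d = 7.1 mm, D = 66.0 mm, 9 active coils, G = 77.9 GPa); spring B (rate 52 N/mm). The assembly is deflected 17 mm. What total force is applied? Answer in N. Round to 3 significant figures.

137 N

k_A = Gd⁴/(8D³N_a) = (77.9×10³)(7.1⁴)/(8·66.0³·9) = 9.5633 N/mm
Series: 1/k_eq = 1/9.5633 + 1/52 = 0.1238; k_eq = 8.0777 N/mm
F = k_eq·δ = 8.0777·17 = 137.32 N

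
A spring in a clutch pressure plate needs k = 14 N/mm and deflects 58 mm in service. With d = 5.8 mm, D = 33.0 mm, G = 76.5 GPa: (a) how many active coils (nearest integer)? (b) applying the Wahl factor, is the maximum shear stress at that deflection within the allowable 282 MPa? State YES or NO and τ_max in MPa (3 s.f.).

(a) 22 coils; (b) NO, τ_max = 434 MPa

N_a = Gd⁴/(8D³k) = (76.5×10³)(5.8⁴)/(8·33.0³·14) = 21.51 → N_a = 22
Actual rate k = Gd⁴/(8D³·22) = 13.687 N/mm
Working load F = kδ = 13.687·58 = 793.87 N
C = 33.0/5.8 = 5.6897; K_W = (4C−1)/(4C−4)+0.615/C = 1.2680
τ_max = K_W·8FD/(πd³) = 1.2680·341.91 = 433.55 MPa
τ_max > 282 MPa → exceeds allowable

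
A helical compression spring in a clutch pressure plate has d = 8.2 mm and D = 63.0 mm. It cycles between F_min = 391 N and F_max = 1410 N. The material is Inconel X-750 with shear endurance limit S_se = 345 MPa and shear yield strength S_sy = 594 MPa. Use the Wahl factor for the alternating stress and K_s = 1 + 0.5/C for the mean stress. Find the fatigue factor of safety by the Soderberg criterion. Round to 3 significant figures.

1.02

C = D/d = 63.0/8.2 = 7.6829; K_W = (4C−1)/(4C−4)+0.615/C = 1.1923; K_s = 1+0.5/C = 1.0651
F_a = (F_max−F_min)/2 = 509.5 N; F_m = (F_max+F_min)/2 = 900.5 N
τ_a = K_W·8F_aD/(πd³) = 1.1923 × 148.25 = 176.75 MPa
τ_m = K_s·8F_mD/(πd³) = 1.0651 × 262.01 = 279.06 MPa
Soderberg: 1/n_f = τ_a/S_se + τ_m/S_sy = 176.75/345 + 279.06/594 = 0.51232 + 0.46981 = 0.98212
n_f = 1/0.98212 = 1.018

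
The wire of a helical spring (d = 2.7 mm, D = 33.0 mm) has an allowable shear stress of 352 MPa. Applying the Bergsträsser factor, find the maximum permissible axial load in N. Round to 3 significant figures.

74.3 N

C = D/d = 33.0/2.7 = 12.2222
K_B = (4C+2)/(4C−3) = 50.889/45.889 = 1.1090
τ_max = K·8FD/(πd³) → F_max = τ_allow·πd³/(8DK)
F_max = 352·π·2.7³/(8·33.0·1.1090) = 21766/292.77 = 74.347 N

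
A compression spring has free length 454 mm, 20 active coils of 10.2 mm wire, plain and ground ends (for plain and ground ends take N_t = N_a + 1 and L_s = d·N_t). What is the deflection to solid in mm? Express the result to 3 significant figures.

240 mm

N_t = 21; L_s = 10.2·21 = 214.2 mm
δ_solid = L₀ − L_s = 454 − 214.2 = 239.8 mm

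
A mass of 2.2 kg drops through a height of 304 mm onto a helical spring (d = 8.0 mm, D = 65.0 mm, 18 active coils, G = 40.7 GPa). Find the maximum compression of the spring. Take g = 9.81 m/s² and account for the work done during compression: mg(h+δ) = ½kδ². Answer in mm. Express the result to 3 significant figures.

61.1 mm

k = Gd⁴/(8D³N_a) = (40.7×10³)(8.0⁴)/(8·65.0³·18) = 4.2155 N/mm
W = mg = 2.2 × 9.81 = 21.582 N
½kδ² − Wδ − Wh = 0 → δ = (W + √(W² + 2kWh))/k
δ = (21.582 + √(465.78 + 55315.5))/4.2155 = (21.582 + 236.18)/4.2155 = 61.146 mm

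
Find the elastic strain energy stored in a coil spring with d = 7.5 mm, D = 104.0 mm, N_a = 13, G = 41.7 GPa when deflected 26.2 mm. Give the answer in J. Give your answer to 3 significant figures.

0.387 J

k = Gd⁴/(8D³N_a) = (41.7×10³)(7.5⁴)/(8·104.0³·13) = 1.1278 N/mm
U = ½kδ² = 0.5 × 1.1278 × 26.2² = 387.1 N·mm = 0.3871 J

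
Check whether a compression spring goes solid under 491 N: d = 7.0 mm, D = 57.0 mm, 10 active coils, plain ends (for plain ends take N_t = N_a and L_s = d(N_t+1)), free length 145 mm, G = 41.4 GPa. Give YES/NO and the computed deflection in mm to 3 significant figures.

YES, δ = 73.2 mm

k = Gd⁴/(8D³N_a) = (41.4×10³)(7.0⁴)/(8·57.0³·10) = 6.7093 N/mm
N_t = 10; L_s = 7.0·11 = 77 mm; δ_solid = L₀ − L_s = 145 − 77 = 68 mm
δ = F/k = 491/6.7093 = 73.182 mm
δ ≥ δ_solid → spring goes solid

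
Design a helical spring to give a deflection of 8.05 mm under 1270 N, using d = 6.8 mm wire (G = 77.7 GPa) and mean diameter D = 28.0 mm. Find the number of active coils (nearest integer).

Required rate k = F/δ = 1270/8.05 = 157.76 N/mm
N_a = Gd⁴/(8D³k) = (77.7×10³ × 6.8⁴)/(8 × 28.0³ × 157.76)
    = 1.66133e+08 / 2.77059e+07 = 5.996 → 6 coils

6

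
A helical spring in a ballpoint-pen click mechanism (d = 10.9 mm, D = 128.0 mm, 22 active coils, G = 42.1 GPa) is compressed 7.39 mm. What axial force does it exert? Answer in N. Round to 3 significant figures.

11.9 N

k = Gd⁴/(8D³N_a) = (42.1×10³)(10.9⁴)/(8·128.0³·22) = 1.6101 N/mm
F = k·δ = 1.6101 × 7.39 = 11.898 N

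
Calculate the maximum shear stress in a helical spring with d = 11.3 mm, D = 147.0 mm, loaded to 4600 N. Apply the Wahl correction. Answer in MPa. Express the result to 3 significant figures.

1320 MPa

Spring index C = D/d = 147.0/11.3 = 13.0088
K_W = (4C−1)/(4C−4) + 0.615/C = 51.035/48.035 + 0.0473 = 1.1097
τ₀ = 8FD/(πd³) = 8·4600·147.0/(π·11.3³) = 5.4096e+06/4533 = 1193.4 MPa
τ_max = K·τ₀ = 1.1097 × 1193.4 = 1324.3 MPa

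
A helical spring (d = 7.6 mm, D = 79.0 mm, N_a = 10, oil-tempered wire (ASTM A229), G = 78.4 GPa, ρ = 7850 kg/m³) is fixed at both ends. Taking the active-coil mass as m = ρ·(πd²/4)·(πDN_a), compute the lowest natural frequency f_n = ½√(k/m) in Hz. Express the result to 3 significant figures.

k = Gd⁴/(8D³N_a) = (78.4×10³)(7.6⁴)/(8·79.0³·10) = 6.6313 N/mm = 6631.3 N/m
Wire length L = πDN_a = π·79.0·10 = 2481.9 mm
m = ρ·(πd²/4)·L = 7850 × 45.365×10⁻⁶ m² × 2.4819 m = 0.88382 kg
f_n = ½√(k/m) = 0.5·√(6631.3/0.88382) = 0.5·√(7503) = 43.31 Hz

43.3 Hz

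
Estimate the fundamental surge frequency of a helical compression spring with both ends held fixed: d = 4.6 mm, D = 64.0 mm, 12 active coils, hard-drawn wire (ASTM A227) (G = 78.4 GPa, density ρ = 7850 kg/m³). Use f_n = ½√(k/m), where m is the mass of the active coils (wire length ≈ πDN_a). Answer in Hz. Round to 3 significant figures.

33.3 Hz

k = Gd⁴/(8D³N_a) = (78.4×10³)(4.6⁴)/(8·64.0³·12) = 1.3949 N/mm = 1394.9 N/m
Wire length L = πDN_a = π·64.0·12 = 2412.7 mm
m = ρ·(πd²/4)·L = 7850 × 16.619×10⁻⁶ m² × 2.4127 m = 0.31476 kg
f_n = ½√(k/m) = 0.5·√(1394.9/0.31476) = 0.5·√(4431.5) = 33.285 Hz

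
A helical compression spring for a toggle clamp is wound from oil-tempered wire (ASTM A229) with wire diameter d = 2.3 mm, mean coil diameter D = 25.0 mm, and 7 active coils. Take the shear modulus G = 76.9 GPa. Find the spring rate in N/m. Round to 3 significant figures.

2460 N/m

k = Gd⁴/(8D³N_a) = (76.9×10³ × 2.3⁴) / (8 × 25.0³ × 7)
  = 2.15198e+06 / 875000 = 2.4594 N/mm = 2459.4 N/m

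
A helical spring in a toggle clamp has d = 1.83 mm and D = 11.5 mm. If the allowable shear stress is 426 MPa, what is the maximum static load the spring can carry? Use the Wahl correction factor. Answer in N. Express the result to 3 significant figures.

C = D/d = 11.5/1.83 = 6.2842
K_W = (4C−1)/(4C−4) + 0.615/C = 24.137/21.137 + 0.0979 = 1.2398
τ_max = K·8FD/(πd³) → F_max = τ_allow·πd³/(8DK)
F_max = 426·π·1.83³/(8·11.5·1.2398) = 8201.9/114.06 = 71.907 N

71.9 N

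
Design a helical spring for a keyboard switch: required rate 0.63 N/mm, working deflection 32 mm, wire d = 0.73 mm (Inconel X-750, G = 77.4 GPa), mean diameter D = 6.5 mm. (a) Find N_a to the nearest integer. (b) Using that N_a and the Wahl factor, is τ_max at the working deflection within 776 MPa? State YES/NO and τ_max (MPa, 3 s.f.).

N_a = Gd⁴/(8D³k) = (77.4×10³)(0.73⁴)/(8·6.5³·0.63) = 15.88 → N_a = 16
Actual rate k = Gd⁴/(8D³·16) = 0.62529 N/mm
Working load F = kδ = 0.62529·32 = 20.009 N
C = 6.5/0.73 = 8.9041; K_W = (4C−1)/(4C−4)+0.615/C = 1.1640
τ_max = K_W·8FD/(πd³) = 1.1640·851.37 = 990.96 MPa
τ_max > 776 MPa → exceeds allowable

(a) 16 coils; (b) NO, τ_max = 991 MPa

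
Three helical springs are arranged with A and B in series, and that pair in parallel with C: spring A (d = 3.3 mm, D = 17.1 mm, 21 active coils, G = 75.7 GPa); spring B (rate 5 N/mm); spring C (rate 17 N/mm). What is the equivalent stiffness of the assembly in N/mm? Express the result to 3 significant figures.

20.4 N/mm

k_A = Gd⁴/(8D³N_a) = (75.7×10³)(3.3⁴)/(8·17.1³·21) = 10.687 N/mm
Springs A,B series: k_AB = 1/(1/10.687+1/5) = 3.4063 N/mm; parallel with C: k_eq = 3.4063+17 = 20.406 N/mm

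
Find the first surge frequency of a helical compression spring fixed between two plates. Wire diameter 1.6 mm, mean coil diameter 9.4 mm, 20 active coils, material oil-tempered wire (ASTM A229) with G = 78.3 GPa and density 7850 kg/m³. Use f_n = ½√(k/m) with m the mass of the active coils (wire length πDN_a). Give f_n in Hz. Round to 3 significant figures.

k = Gd⁴/(8D³N_a) = (78.3×10³)(1.6⁴)/(8·9.4³·20) = 3.8613 N/mm = 3861.3 N/m
Wire length L = πDN_a = π·9.4·20 = 590.62 mm
m = ρ·(πd²/4)·L = 7850 × 2.0106×10⁻⁶ m² × 0.59062 m = 0.009322 kg
f_n = ½√(k/m) = 0.5·√(3861.3/0.009322) = 0.5·√(4.1422e+05) = 321.8 Hz

322 Hz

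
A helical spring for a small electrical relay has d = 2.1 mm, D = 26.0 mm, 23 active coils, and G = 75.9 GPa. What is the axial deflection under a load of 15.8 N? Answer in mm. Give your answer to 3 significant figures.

34.6 mm

k = Gd⁴/(8D³N_a) = (75.9×10³)(2.1⁴)/(8·26.0³·23) = 0.45644 N/mm
δ = F/k = 15.8 / 0.45644 = 34.616 mm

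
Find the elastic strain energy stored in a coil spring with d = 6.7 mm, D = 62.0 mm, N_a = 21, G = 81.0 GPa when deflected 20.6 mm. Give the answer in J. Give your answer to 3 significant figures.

0.865 J

k = Gd⁴/(8D³N_a) = (81.0×10³)(6.7⁴)/(8·62.0³·21) = 4.0766 N/mm
U = ½kδ² = 0.5 × 4.0766 × 20.6² = 864.98 N·mm = 0.86498 J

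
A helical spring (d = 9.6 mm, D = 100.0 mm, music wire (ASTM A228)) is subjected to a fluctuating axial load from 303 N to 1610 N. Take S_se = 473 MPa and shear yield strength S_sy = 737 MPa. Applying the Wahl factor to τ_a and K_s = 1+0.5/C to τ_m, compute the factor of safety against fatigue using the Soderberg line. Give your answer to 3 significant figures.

1.18

C = D/d = 100.0/9.6 = 10.4167; K_W = (4C−1)/(4C−4)+0.615/C = 1.1387; K_s = 1+0.5/C = 1.0480
F_a = (F_max−F_min)/2 = 653.5 N; F_m = (F_max+F_min)/2 = 956.5 N
τ_a = K_W·8F_aD/(πd³) = 1.1387 × 188.09 = 214.18 MPa
τ_m = K_s·8F_mD/(πd³) = 1.0480 × 275.3 = 288.52 MPa
Soderberg: 1/n_f = τ_a/S_se + τ_m/S_sy = 214.18/473 + 288.52/737 = 0.45281 + 0.39148 = 0.84428
n_f = 1/0.84428 = 1.184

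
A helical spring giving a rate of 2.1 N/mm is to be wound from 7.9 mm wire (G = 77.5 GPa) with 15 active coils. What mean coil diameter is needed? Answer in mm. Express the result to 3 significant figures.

106 mm

D = (Gd⁴/(8N_a·k))^(1/3) = (77.5×10³·7.9⁴/(8·15·2.1))^(1/3)
  = (1.19787e+06)^(1/3) = 106.2029 mm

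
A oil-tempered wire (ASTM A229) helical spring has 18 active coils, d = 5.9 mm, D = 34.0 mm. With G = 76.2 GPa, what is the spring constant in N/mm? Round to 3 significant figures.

16.3 N/mm

k = Gd⁴/(8D³N_a) = (76.2×10³ × 5.9⁴) / (8 × 34.0³ × 18)
  = 9.23343e+07 / 5.65978e+06 = 16.314 N/mm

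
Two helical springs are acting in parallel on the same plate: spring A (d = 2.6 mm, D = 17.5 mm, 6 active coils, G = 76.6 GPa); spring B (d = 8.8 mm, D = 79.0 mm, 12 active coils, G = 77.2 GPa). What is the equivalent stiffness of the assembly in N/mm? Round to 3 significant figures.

k_A = Gd⁴/(8D³N_a) = (76.6×10³)(2.6⁴)/(8·17.5³·6) = 13.607 N/mm
k_B = Gd⁴/(8D³N_a) = (77.2×10³)(8.8⁴)/(8·79.0³·12) = 9.7813 N/mm
Parallel: k_eq = 13.607 + 9.7813 = 23.388 N/mm

23.4 N/mm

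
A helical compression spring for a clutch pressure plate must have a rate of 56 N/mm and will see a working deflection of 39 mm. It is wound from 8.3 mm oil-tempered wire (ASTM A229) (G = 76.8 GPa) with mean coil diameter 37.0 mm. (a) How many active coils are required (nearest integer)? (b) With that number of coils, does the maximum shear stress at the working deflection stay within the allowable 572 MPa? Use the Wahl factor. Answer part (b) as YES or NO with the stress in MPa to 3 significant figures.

(a) 16 coils; (b) YES, τ_max = 489 MPa

N_a = Gd⁴/(8D³k) = (76.8×10³)(8.3⁴)/(8·37.0³·56) = 16.06 → N_a = 16
Actual rate k = Gd⁴/(8D³·16) = 56.216 N/mm
Working load F = kδ = 56.216·39 = 2192.4 N
C = 37.0/8.3 = 4.4578; K_W = (4C−1)/(4C−4)+0.615/C = 1.3549
τ_max = K_W·8FD/(πd³) = 1.3549·361.27 = 489.47 MPa
τ_max ≤ 572 MPa → acceptable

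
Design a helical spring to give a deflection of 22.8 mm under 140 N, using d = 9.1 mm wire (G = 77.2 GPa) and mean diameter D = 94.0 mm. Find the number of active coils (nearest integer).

13

Required rate k = F/δ = 140/22.8 = 6.1404 N/mm
N_a = Gd⁴/(8D³k) = (77.2×10³ × 9.1⁴)/(8 × 94.0³ × 6.1404)
    = 5.29399e+08 / 4.08006e+07 = 12.98 → 13 coils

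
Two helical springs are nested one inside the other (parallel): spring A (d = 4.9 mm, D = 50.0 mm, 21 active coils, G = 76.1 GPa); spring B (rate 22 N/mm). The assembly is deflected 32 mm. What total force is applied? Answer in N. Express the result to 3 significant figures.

k_A = Gd⁴/(8D³N_a) = (76.1×10³)(4.9⁴)/(8·50.0³·21) = 2.0891 N/mm
Parallel: k_eq = 2.0891 + 22 = 24.089 N/mm
F = k_eq·δ = 24.089·32 = 770.85 N

771 N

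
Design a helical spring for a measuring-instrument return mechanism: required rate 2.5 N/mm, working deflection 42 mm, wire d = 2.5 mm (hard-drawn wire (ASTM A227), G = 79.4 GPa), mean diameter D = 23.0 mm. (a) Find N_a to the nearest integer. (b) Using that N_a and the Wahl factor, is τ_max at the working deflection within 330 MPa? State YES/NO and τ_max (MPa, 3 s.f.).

(a) 13 coils; (b) NO, τ_max = 447 MPa

N_a = Gd⁴/(8D³k) = (79.4×10³)(2.5⁴)/(8·23.0³·2.5) = 12.75 → N_a = 13
Actual rate k = Gd⁴/(8D³·13) = 2.4511 N/mm
Working load F = kδ = 2.4511·42 = 102.95 N
C = 23.0/2.5 = 9.2000; K_W = (4C−1)/(4C−4)+0.615/C = 1.1583
τ_max = K_W·8FD/(πd³) = 1.1583·385.89 = 446.98 MPa
τ_max > 330 MPa → exceeds allowable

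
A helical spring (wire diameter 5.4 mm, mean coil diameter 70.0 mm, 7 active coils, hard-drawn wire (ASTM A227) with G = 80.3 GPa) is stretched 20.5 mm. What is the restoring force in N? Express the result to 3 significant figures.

72.9 N

k = Gd⁴/(8D³N_a) = (80.3×10³)(5.4⁴)/(8·70.0³·7) = 3.5547 N/mm
F = k·δ = 3.5547 × 20.5 = 72.872 N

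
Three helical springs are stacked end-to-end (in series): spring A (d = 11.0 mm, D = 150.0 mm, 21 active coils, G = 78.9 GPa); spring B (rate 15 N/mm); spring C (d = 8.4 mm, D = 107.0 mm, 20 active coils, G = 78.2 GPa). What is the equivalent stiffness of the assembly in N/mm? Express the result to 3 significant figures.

0.943 N/mm

k_A = Gd⁴/(8D³N_a) = (78.9×10³)(11.0⁴)/(8·150.0³·21) = 2.0373 N/mm
k_C = Gd⁴/(8D³N_a) = (78.2×10³)(8.4⁴)/(8·107.0³·20) = 1.9863 N/mm
Series: 1/k_eq = 1/2.0373 + 1/15 + 1/1.9863 = 1.0609; k_eq = 0.94256 N/mm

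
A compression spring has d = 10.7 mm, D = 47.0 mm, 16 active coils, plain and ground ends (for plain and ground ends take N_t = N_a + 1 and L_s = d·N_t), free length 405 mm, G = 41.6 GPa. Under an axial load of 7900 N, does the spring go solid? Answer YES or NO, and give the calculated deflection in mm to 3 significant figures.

k = Gd⁴/(8D³N_a) = (41.6×10³)(10.7⁴)/(8·47.0³·16) = 41.032 N/mm
N_t = 17; L_s = 10.7·17 = 181.9 mm; δ_solid = L₀ − L_s = 405 − 181.9 = 223.1 mm
δ = F/k = 7900/41.032 = 192.53 mm
δ < δ_solid → spring does not go solid

NO, δ = 193 mm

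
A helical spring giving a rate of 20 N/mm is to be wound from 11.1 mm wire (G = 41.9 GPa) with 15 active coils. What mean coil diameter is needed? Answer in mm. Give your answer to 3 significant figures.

D = (Gd⁴/(8N_a·k))^(1/3) = (41.9×10³·11.1⁴/(8·15·20))^(1/3)
  = (265030)^(1/3) = 64.2340 mm

64.2 mm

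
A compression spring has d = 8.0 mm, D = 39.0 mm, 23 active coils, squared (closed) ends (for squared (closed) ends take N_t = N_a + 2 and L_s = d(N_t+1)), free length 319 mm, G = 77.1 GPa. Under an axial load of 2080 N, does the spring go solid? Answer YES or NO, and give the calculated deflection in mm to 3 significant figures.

NO, δ = 71.9 mm

k = Gd⁴/(8D³N_a) = (77.1×10³)(8.0⁴)/(8·39.0³·23) = 28.934 N/mm
N_t = 25; L_s = 8.0·26 = 208 mm; δ_solid = L₀ − L_s = 319 − 208 = 111 mm
δ = F/k = 2080/28.934 = 71.889 mm
δ < δ_solid → spring does not go solid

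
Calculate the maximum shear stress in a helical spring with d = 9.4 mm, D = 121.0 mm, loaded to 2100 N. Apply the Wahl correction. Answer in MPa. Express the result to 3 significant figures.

Spring index C = D/d = 121.0/9.4 = 12.8723
K_W = (4C−1)/(4C−4) + 0.615/C = 50.489/47.489 + 0.0478 = 1.1109
τ₀ = 8FD/(πd³) = 8·2100·121.0/(π·9.4³) = 2.0328e+06/2609.4 = 779.04 MPa
τ_max = K·τ₀ = 1.1109 × 779.04 = 865.48 MPa

865 MPa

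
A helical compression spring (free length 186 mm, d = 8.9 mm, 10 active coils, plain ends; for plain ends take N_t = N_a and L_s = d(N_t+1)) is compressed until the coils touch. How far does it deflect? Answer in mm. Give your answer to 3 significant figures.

N_t = 10; L_s = 8.9·11 = 97.9 mm
δ_solid = L₀ − L_s = 186 − 97.9 = 88.1 mm

88.1 mm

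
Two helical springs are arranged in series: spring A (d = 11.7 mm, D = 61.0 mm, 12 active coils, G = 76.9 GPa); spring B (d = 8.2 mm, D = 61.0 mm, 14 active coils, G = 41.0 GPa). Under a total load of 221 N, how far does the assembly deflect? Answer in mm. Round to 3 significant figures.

k_A = Gd⁴/(8D³N_a) = (76.9×10³)(11.7⁴)/(8·61.0³·12) = 66.132 N/mm
k_B = Gd⁴/(8D³N_a) = (41.0×10³)(8.2⁴)/(8·61.0³·14) = 7.2917 N/mm
Series: 1/k_eq = 1/66.132 + 1/7.2917 = 0.15226; k_eq = 6.5676 N/mm
δ = F/k_eq = 221/6.5676 = 33.65 mm

33.7 mm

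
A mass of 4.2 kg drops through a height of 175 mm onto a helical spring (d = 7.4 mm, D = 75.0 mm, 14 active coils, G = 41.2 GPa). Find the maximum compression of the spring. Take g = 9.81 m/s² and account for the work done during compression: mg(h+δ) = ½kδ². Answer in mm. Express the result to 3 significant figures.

91.7 mm

k = Gd⁴/(8D³N_a) = (41.2×10³)(7.4⁴)/(8·75.0³·14) = 2.6147 N/mm
W = mg = 4.2 × 9.81 = 41.202 N
½kδ² − Wδ − Wh = 0 → δ = (W + √(W² + 2kWh))/k
δ = (41.202 + √(1697.6 + 37705.8))/2.6147 = (41.202 + 198.5)/2.6147 = 91.676 mm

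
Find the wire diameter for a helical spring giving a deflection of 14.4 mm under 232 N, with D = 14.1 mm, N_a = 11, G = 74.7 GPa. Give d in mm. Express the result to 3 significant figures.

Required rate k = F/δ = 232/14.4 = 16.111 N/mm
d = (8D³N_a·k / G)^(1/4) = (8·14.1³·11·16.111 / (74.7×10³))^0.25
  = (53.204)^0.25 = 2.7008 mm

2.70 mm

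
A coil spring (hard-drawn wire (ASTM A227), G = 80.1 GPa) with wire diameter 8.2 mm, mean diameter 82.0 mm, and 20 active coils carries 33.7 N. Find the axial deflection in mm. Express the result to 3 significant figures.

k = Gd⁴/(8D³N_a) = (80.1×10³)(8.2⁴)/(8·82.0³·20) = 4.1051 N/mm
δ = F/k = 33.7 / 4.1051 = 8.2093 mm

8.21 mm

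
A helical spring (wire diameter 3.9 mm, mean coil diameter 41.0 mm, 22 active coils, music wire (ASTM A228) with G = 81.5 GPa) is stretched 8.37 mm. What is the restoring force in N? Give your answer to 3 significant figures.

13.0 N

k = Gd⁴/(8D³N_a) = (81.5×10³)(3.9⁴)/(8·41.0³·22) = 1.5544 N/mm
F = k·δ = 1.5544 × 8.37 = 13.01 N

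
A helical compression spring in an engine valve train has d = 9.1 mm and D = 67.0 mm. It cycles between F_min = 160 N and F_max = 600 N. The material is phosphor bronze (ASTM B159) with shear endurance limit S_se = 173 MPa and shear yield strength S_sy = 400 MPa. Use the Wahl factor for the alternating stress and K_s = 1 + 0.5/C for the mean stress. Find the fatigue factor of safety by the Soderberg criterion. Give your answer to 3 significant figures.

1.74

C = D/d = 67.0/9.1 = 7.3626; K_W = (4C−1)/(4C−4)+0.615/C = 1.2014; K_s = 1+0.5/C = 1.0679
F_a = (F_max−F_min)/2 = 220 N; F_m = (F_max+F_min)/2 = 380 N
τ_a = K_W·8F_aD/(πd³) = 1.2014 × 49.81 = 59.842 MPa
τ_m = K_s·8F_mD/(πd³) = 1.0679 × 86.035 = 91.878 MPa
Soderberg: 1/n_f = τ_a/S_se + τ_m/S_sy = 59.842/173 + 91.878/400 = 0.34591 + 0.22969 = 0.5756
n_f = 1/0.5756 = 1.737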